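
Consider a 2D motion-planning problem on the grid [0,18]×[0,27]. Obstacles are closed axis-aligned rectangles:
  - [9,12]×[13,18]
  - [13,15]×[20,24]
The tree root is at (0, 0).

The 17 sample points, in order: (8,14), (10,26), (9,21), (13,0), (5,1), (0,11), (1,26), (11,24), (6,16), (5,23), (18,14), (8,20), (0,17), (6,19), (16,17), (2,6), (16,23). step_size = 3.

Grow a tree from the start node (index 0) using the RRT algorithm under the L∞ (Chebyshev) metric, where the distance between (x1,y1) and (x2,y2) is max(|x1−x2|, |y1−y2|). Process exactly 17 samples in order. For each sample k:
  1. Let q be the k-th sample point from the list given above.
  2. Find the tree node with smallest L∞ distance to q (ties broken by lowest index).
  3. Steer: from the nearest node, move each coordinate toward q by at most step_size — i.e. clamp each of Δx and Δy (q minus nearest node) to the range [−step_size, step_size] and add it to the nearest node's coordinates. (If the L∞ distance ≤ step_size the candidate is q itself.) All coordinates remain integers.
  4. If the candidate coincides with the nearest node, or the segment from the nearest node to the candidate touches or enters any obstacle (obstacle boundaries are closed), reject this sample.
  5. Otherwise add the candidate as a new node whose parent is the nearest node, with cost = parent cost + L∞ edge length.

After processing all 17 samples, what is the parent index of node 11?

Parent of node 11: 9

1. q=(8,14) nearest=0 d=14 new=(3,3) → add node 1 parent=0 cost=3
2. q=(10,26) nearest=1 d=23 new=(6,6) → add node 2 parent=1 cost=6
3. q=(9,21) nearest=2 d=15 new=(9,9) → add node 3 parent=2 cost=9
4. q=(13,0) nearest=2 d=7 new=(9,3) → add node 4 parent=2 cost=9
5. q=(5,1) nearest=1 d=2 new=(5,1) → add node 5 parent=1 cost=5
6. q=(0,11) nearest=2 d=6 new=(3,9) → add node 6 parent=2 cost=9
7. q=(1,26) nearest=3 d=17 new=(6,12) → add node 7 parent=3 cost=12
8. q=(11,24) nearest=7 d=12 new=(9,15) → blocked by [9,12]×[13,18], reject
9. q=(6,16) nearest=7 d=4 new=(6,15) → add node 8 parent=7 cost=15
10. q=(5,23) nearest=8 d=8 new=(5,18) → add node 9 parent=8 cost=18
11. q=(18,14) nearest=3 d=9 new=(12,12) → add node 10 parent=3 cost=12
12. q=(8,20) nearest=9 d=3 new=(8,20) → add node 11 parent=9 cost=21
13. q=(0,17) nearest=9 d=5 new=(2,17) → add node 12 parent=9 cost=21
14. q=(6,19) nearest=9 d=1 new=(6,19) → add node 13 parent=9 cost=19
15. q=(16,17) nearest=10 d=5 new=(15,15) → add node 14 parent=10 cost=15
16. q=(2,6) nearest=1 d=3 new=(2,6) → add node 15 parent=1 cost=6
17. q=(16,23) nearest=11 d=8 new=(11,23) → add node 16 parent=11 cost=24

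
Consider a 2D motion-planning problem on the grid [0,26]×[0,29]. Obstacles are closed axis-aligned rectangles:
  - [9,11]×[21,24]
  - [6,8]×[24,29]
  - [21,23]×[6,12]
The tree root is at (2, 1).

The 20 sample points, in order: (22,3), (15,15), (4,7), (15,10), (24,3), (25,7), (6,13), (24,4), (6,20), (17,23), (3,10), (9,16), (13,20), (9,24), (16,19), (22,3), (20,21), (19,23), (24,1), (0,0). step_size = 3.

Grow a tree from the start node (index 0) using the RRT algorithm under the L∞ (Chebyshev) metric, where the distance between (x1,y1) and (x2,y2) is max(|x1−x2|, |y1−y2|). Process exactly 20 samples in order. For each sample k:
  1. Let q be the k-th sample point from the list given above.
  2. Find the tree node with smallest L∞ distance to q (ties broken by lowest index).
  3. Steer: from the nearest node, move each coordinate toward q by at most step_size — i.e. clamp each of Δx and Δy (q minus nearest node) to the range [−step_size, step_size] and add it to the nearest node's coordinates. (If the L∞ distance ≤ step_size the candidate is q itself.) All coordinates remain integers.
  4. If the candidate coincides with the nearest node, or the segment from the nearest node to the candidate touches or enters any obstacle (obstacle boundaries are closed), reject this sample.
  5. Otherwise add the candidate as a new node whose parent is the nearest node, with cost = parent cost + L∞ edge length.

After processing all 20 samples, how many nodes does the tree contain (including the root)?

Node count: 20

1. q=(22,3) nearest=0 d=20 new=(5,3) → add node 1 parent=0 cost=3
2. q=(15,15) nearest=1 d=12 new=(8,6) → add node 2 parent=1 cost=6
3. q=(4,7) nearest=1 d=4 new=(4,6) → add node 3 parent=1 cost=6
4. q=(15,10) nearest=2 d=7 new=(11,9) → add node 4 parent=2 cost=9
5. q=(24,3) nearest=4 d=13 new=(14,6) → add node 5 parent=4 cost=12
6. q=(25,7) nearest=5 d=11 new=(17,7) → add node 6 parent=5 cost=15
7. q=(6,13) nearest=4 d=5 new=(8,12) → add node 7 parent=4 cost=12
8. q=(24,4) nearest=6 d=7 new=(20,4) → add node 8 parent=6 cost=18
9. q=(6,20) nearest=7 d=8 new=(6,15) → add node 9 parent=7 cost=15
10. q=(17,23) nearest=7 d=11 new=(11,15) → add node 10 parent=7 cost=15
11. q=(3,10) nearest=3 d=4 new=(3,9) → add node 11 parent=3 cost=9
12. q=(9,16) nearest=10 d=2 new=(9,16) → add node 12 parent=10 cost=17
13. q=(13,20) nearest=12 d=4 new=(12,19) → add node 13 parent=12 cost=20
14. q=(9,24) nearest=13 d=5 new=(9,22) → blocked by [9,11]×[21,24], reject
15. q=(16,19) nearest=13 d=4 new=(15,19) → add node 14 parent=13 cost=23
16. q=(22,3) nearest=8 d=2 new=(22,3) → add node 15 parent=8 cost=20
17. q=(20,21) nearest=14 d=5 new=(18,21) → add node 16 parent=14 cost=26
18. q=(19,23) nearest=16 d=2 new=(19,23) → add node 17 parent=16 cost=28
19. q=(24,1) nearest=15 d=2 new=(24,1) → add node 18 parent=15 cost=22
20. q=(0,0) nearest=0 d=2 new=(0,0) → add node 19 parent=0 cost=2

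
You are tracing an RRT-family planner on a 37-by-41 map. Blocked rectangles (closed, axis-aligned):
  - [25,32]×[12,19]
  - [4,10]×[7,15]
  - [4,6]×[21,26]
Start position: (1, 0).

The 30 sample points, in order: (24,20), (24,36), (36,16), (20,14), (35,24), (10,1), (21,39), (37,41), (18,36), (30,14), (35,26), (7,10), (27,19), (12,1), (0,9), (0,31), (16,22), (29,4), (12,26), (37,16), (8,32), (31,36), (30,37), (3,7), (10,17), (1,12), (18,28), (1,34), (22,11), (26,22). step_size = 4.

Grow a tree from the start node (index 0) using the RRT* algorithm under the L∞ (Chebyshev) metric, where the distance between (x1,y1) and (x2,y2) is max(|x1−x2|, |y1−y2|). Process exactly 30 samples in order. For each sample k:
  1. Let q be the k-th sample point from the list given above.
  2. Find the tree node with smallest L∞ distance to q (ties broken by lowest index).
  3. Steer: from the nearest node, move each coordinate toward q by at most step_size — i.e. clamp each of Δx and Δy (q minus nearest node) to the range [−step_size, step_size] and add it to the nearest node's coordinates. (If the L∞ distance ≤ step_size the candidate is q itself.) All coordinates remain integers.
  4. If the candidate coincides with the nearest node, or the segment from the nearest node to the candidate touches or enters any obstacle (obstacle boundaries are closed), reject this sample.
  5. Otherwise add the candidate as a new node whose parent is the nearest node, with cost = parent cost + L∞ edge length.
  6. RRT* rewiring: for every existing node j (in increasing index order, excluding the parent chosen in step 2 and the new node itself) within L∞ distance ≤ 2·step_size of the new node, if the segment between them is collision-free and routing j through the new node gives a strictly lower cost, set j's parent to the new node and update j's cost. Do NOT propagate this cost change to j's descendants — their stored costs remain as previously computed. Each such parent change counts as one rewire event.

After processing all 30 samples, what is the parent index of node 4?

Parent of node 4: 3

1. q=(24,20) nearest=0 d=23 new=(5,4) → add node 1 parent=0 cost=4
2. q=(24,36) nearest=1 d=32 new=(9,8) → blocked by [4,10]×[7,15], reject
3. q=(36,16) nearest=1 d=31 new=(9,8) → blocked by [4,10]×[7,15], reject
4. q=(20,14) nearest=1 d=15 new=(9,8) → blocked by [4,10]×[7,15], reject
5. q=(35,24) nearest=1 d=30 new=(9,8) → blocked by [4,10]×[7,15], reject
6. q=(10,1) nearest=1 d=5 new=(9,1) → add node 2 parent=1 cost=8
7. q=(21,39) nearest=1 d=35 new=(9,8) → blocked by [4,10]×[7,15], reject
8. q=(37,41) nearest=1 d=37 new=(9,8) → blocked by [4,10]×[7,15], reject
9. q=(18,36) nearest=1 d=32 new=(9,8) → blocked by [4,10]×[7,15], reject
10. q=(30,14) nearest=2 d=21 new=(13,5) → add node 3 parent=2 cost=12
11. q=(35,26) nearest=3 d=22 new=(17,9) → add node 4 parent=3 cost=16
12. q=(7,10) nearest=1 d=6 new=(7,8) → blocked by [4,10]×[7,15], reject
13. q=(27,19) nearest=4 d=10 new=(21,13) → add node 5 parent=4 cost=20
14. q=(12,1) nearest=2 d=3 new=(12,1) → add node 6 parent=2 cost=11
15. q=(0,9) nearest=1 d=5 new=(1,8) → add node 7 parent=1 cost=8
16. q=(0,31) nearest=5 d=21 new=(17,17) → add node 8 parent=5 cost=24
17. q=(16,22) nearest=8 d=5 new=(16,21) → add node 9 parent=8 cost=28
18. q=(29,4) nearest=5 d=9 new=(25,9) → add node 10 parent=5 cost=24
19. q=(12,26) nearest=9 d=5 new=(12,25) → add node 11 parent=9 cost=32
20. q=(37,16) nearest=10 d=12 new=(29,13) → blocked by [25,32]×[12,19], reject
21. q=(8,32) nearest=11 d=7 new=(8,29) → add node 12 parent=11 cost=36
22. q=(31,36) nearest=9 d=15 new=(20,25) → add node 13 parent=9 cost=32
23. q=(30,37) nearest=13 d=12 new=(24,29) → add node 14 parent=13 cost=36
24. q=(3,7) nearest=7 d=2 new=(3,7) → add node 15 parent=7 cost=10
25. q=(10,17) nearest=9 d=6 new=(12,17) → add node 16 parent=9 cost=32
26. q=(1,12) nearest=7 d=4 new=(1,12) → add node 17 parent=7 cost=12
27. q=(18,28) nearest=13 d=3 new=(18,28) → add node 18 parent=13 cost=35
28. q=(1,34) nearest=12 d=7 new=(4,33) → add node 19 parent=12 cost=40
29. q=(22,11) nearest=5 d=2 new=(22,11) → add node 20 parent=5 cost=22
30. q=(26,22) nearest=13 d=6 new=(24,22) → add node 21 parent=13 cost=36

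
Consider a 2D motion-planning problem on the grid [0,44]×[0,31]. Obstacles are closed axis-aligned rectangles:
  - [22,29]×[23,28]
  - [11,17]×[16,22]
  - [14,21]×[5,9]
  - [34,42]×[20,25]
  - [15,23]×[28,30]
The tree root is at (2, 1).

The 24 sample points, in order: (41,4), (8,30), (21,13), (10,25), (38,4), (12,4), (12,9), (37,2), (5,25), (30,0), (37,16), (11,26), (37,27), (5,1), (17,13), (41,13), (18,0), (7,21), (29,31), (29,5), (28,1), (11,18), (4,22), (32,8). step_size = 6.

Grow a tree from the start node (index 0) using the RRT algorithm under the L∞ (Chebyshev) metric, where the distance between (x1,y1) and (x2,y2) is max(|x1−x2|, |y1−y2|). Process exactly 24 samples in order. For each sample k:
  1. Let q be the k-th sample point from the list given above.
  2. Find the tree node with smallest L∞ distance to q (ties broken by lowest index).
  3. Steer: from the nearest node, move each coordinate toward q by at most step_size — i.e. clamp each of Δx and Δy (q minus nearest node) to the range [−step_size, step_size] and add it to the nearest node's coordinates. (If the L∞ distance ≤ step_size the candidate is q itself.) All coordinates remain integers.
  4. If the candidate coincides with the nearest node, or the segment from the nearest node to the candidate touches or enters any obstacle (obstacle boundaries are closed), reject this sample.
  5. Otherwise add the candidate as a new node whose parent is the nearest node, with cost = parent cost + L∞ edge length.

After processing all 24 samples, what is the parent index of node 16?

1. q=(41,4) nearest=0 d=39 new=(8,4) → add node 1 parent=0 cost=6
2. q=(8,30) nearest=1 d=26 new=(8,10) → add node 2 parent=1 cost=12
3. q=(21,13) nearest=1 d=13 new=(14,10) → add node 3 parent=1 cost=12
4. q=(10,25) nearest=2 d=15 new=(10,16) → add node 4 parent=2 cost=18
5. q=(38,4) nearest=3 d=24 new=(20,4) → blocked by [14,21]×[5,9], reject
6. q=(12,4) nearest=1 d=4 new=(12,4) → add node 5 parent=1 cost=10
7. q=(12,9) nearest=3 d=2 new=(12,9) → add node 6 parent=3 cost=14
8. q=(37,2) nearest=3 d=23 new=(20,4) → blocked by [14,21]×[5,9], reject
9. q=(5,25) nearest=4 d=9 new=(5,22) → add node 7 parent=4 cost=24
10. q=(30,0) nearest=3 d=16 new=(20,4) → blocked by [14,21]×[5,9], reject
11. q=(37,16) nearest=3 d=23 new=(20,16) → add node 8 parent=3 cost=18
12. q=(11,26) nearest=7 d=6 new=(11,26) → add node 9 parent=7 cost=30
13. q=(37,27) nearest=8 d=17 new=(26,22) → add node 10 parent=8 cost=24
14. q=(5,1) nearest=0 d=3 new=(5,1) → add node 11 parent=0 cost=3
15. q=(17,13) nearest=3 d=3 new=(17,13) → add node 12 parent=3 cost=15
16. q=(41,13) nearest=10 d=15 new=(32,16) → add node 13 parent=10 cost=30
17. q=(18,0) nearest=5 d=6 new=(18,0) → add node 14 parent=5 cost=16
18. q=(7,21) nearest=7 d=2 new=(7,21) → add node 15 parent=7 cost=26
19. q=(29,31) nearest=10 d=9 new=(29,28) → blocked by [22,29]×[23,28], reject
20. q=(29,5) nearest=8 d=11 new=(26,10) → add node 16 parent=8 cost=24
21. q=(28,1) nearest=16 d=9 new=(28,4) → add node 17 parent=16 cost=30
22. q=(11,18) nearest=4 d=2 new=(11,18) → blocked by [11,17]×[16,22], reject
23. q=(4,22) nearest=7 d=1 new=(4,22) → add node 18 parent=7 cost=25
24. q=(32,8) nearest=17 d=4 new=(32,8) → add node 19 parent=17 cost=34

Parent of node 16: 8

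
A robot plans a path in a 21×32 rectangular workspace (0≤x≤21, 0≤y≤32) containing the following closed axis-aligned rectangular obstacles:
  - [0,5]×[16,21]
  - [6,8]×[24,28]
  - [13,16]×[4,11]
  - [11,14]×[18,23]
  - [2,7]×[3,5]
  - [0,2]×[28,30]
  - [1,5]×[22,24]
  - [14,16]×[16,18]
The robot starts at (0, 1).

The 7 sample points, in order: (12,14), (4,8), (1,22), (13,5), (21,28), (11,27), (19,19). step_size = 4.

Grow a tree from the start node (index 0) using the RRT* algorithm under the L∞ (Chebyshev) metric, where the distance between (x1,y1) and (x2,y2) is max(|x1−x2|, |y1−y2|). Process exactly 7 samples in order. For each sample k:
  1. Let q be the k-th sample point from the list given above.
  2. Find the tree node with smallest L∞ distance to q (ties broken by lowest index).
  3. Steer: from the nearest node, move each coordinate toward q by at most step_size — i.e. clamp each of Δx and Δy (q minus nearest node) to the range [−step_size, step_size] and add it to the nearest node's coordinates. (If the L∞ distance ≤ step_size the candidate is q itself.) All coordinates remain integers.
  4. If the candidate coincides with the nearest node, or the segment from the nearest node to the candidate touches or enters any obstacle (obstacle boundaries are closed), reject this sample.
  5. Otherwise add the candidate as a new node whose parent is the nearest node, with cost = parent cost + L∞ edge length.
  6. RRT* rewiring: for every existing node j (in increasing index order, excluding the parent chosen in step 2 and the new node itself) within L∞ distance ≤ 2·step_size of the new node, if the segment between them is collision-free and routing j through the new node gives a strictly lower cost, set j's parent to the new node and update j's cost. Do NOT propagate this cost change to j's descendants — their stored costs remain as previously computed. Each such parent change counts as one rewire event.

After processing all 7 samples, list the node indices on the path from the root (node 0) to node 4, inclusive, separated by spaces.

1. q=(12,14) nearest=0 d=13 new=(4,5) → blocked by [2,7]×[3,5], reject
2. q=(4,8) nearest=0 d=7 new=(4,5) → blocked by [2,7]×[3,5], reject
3. q=(1,22) nearest=0 d=21 new=(1,5) → add node 1 parent=0 cost=4
4. q=(13,5) nearest=1 d=12 new=(5,5) → blocked by [2,7]×[3,5], reject
5. q=(21,28) nearest=1 d=23 new=(5,9) → add node 2 parent=1 cost=8
6. q=(11,27) nearest=2 d=18 new=(9,13) → add node 3 parent=2 cost=12
7. q=(19,19) nearest=3 d=10 new=(13,17) → add node 4 parent=3 cost=16

Path: 0 1 2 3 4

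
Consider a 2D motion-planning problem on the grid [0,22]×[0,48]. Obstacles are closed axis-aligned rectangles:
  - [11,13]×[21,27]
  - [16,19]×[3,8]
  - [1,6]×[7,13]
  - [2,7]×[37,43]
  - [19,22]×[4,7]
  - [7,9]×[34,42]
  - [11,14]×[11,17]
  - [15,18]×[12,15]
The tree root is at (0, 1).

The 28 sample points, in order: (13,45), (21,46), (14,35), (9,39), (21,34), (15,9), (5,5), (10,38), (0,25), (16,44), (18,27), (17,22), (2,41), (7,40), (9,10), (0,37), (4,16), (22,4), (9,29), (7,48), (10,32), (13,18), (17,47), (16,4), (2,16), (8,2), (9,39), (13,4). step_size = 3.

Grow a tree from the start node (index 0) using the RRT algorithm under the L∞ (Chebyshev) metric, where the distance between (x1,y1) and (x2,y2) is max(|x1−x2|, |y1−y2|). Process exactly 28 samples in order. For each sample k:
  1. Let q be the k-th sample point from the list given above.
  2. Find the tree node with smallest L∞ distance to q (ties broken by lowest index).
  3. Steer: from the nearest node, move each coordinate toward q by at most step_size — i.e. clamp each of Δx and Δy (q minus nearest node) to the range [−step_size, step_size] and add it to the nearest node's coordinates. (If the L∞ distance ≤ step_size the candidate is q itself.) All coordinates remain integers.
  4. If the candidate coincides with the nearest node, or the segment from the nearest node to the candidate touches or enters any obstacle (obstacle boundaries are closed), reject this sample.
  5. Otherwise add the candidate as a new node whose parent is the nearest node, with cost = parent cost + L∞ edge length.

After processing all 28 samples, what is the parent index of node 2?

Parent of node 2: 1

1. q=(13,45) nearest=0 d=44 new=(3,4) → add node 1 parent=0 cost=3
2. q=(21,46) nearest=1 d=42 new=(6,7) → blocked by [1,6]×[7,13], reject
3. q=(14,35) nearest=1 d=31 new=(6,7) → blocked by [1,6]×[7,13], reject
4. q=(9,39) nearest=1 d=35 new=(6,7) → blocked by [1,6]×[7,13], reject
5. q=(21,34) nearest=1 d=30 new=(6,7) → blocked by [1,6]×[7,13], reject
6. q=(15,9) nearest=1 d=12 new=(6,7) → blocked by [1,6]×[7,13], reject
7. q=(5,5) nearest=1 d=2 new=(5,5) → add node 2 parent=1 cost=5
8. q=(10,38) nearest=2 d=33 new=(8,8) → add node 3 parent=2 cost=8
9. q=(0,25) nearest=3 d=17 new=(5,11) → blocked by [1,6]×[7,13], reject
10. q=(16,44) nearest=3 d=36 new=(11,11) → blocked by [11,14]×[11,17], reject
11. q=(18,27) nearest=3 d=19 new=(11,11) → blocked by [11,14]×[11,17], reject
12. q=(17,22) nearest=3 d=14 new=(11,11) → blocked by [11,14]×[11,17], reject
13. q=(2,41) nearest=3 d=33 new=(5,11) → blocked by [1,6]×[7,13], reject
14. q=(7,40) nearest=3 d=32 new=(7,11) → add node 4 parent=3 cost=11
15. q=(9,10) nearest=3 d=2 new=(9,10) → add node 5 parent=3 cost=10
16. q=(0,37) nearest=4 d=26 new=(4,14) → blocked by [1,6]×[7,13], reject
17. q=(4,16) nearest=4 d=5 new=(4,14) → blocked by [1,6]×[7,13], reject
18. q=(22,4) nearest=5 d=13 new=(12,7) → add node 6 parent=5 cost=13
19. q=(9,29) nearest=4 d=18 new=(9,14) → add node 7 parent=4 cost=14
20. q=(7,48) nearest=7 d=34 new=(7,17) → add node 8 parent=7 cost=17
21. q=(10,32) nearest=8 d=15 new=(10,20) → add node 9 parent=8 cost=20
22. q=(13,18) nearest=9 d=3 new=(13,18) → add node 10 parent=9 cost=23
23. q=(17,47) nearest=9 d=27 new=(13,23) → blocked by [11,13]×[21,27], reject
24. q=(16,4) nearest=6 d=4 new=(15,4) → add node 11 parent=6 cost=16
25. q=(2,16) nearest=4 d=5 new=(4,14) → blocked by [1,6]×[7,13], reject
26. q=(8,2) nearest=2 d=3 new=(8,2) → add node 12 parent=2 cost=8
27. q=(9,39) nearest=9 d=19 new=(9,23) → add node 13 parent=9 cost=23
28. q=(13,4) nearest=11 d=2 new=(13,4) → add node 14 parent=11 cost=18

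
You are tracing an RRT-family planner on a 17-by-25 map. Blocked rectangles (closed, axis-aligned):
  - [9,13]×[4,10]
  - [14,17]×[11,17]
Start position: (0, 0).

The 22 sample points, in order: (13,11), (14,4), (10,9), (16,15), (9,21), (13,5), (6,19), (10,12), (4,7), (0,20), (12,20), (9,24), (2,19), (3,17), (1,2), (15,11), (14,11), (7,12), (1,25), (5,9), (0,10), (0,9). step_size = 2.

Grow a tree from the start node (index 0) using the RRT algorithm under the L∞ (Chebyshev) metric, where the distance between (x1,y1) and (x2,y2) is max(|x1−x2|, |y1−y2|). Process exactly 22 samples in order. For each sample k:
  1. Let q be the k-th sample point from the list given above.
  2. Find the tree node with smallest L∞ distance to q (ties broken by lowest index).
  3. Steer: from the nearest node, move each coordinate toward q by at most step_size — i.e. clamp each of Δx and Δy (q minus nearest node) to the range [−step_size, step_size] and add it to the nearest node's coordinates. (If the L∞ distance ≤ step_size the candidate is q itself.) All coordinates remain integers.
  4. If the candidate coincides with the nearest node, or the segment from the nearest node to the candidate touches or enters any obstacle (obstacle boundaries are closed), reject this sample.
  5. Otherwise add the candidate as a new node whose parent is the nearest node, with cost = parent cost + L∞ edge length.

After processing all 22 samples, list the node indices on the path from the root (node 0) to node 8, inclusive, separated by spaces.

1. q=(13,11) nearest=0 d=13 new=(2,2) → add node 1 parent=0 cost=2
2. q=(14,4) nearest=1 d=12 new=(4,4) → add node 2 parent=1 cost=4
3. q=(10,9) nearest=2 d=6 new=(6,6) → add node 3 parent=2 cost=6
4. q=(16,15) nearest=3 d=10 new=(8,8) → add node 4 parent=3 cost=8
5. q=(9,21) nearest=4 d=13 new=(9,10) → blocked by [9,13]×[4,10], reject
6. q=(13,5) nearest=4 d=5 new=(10,6) → blocked by [9,13]×[4,10], reject
7. q=(6,19) nearest=4 d=11 new=(6,10) → add node 5 parent=4 cost=10
8. q=(10,12) nearest=4 d=4 new=(10,10) → blocked by [9,13]×[4,10], reject
9. q=(4,7) nearest=3 d=2 new=(4,7) → add node 6 parent=3 cost=8
10. q=(0,20) nearest=5 d=10 new=(4,12) → add node 7 parent=5 cost=12
11. q=(12,20) nearest=7 d=8 new=(6,14) → add node 8 parent=7 cost=14
12. q=(9,24) nearest=8 d=10 new=(8,16) → add node 9 parent=8 cost=16
13. q=(2,19) nearest=8 d=5 new=(4,16) → add node 10 parent=8 cost=16
14. q=(3,17) nearest=10 d=1 new=(3,17) → add node 11 parent=10 cost=17
15. q=(1,2) nearest=1 d=1 new=(1,2) → add node 12 parent=1 cost=3
16. q=(15,11) nearest=4 d=7 new=(10,10) → blocked by [9,13]×[4,10], reject
17. q=(14,11) nearest=4 d=6 new=(10,10) → blocked by [9,13]×[4,10], reject
18. q=(7,12) nearest=5 d=2 new=(7,12) → add node 13 parent=5 cost=12
19. q=(1,25) nearest=11 d=8 new=(1,19) → add node 14 parent=11 cost=19
20. q=(5,9) nearest=5 d=1 new=(5,9) → add node 15 parent=5 cost=11
21. q=(0,10) nearest=6 d=4 new=(2,9) → add node 16 parent=6 cost=10
22. q=(0,9) nearest=16 d=2 new=(0,9) → add node 17 parent=16 cost=12

Path: 0 1 2 3 4 5 7 8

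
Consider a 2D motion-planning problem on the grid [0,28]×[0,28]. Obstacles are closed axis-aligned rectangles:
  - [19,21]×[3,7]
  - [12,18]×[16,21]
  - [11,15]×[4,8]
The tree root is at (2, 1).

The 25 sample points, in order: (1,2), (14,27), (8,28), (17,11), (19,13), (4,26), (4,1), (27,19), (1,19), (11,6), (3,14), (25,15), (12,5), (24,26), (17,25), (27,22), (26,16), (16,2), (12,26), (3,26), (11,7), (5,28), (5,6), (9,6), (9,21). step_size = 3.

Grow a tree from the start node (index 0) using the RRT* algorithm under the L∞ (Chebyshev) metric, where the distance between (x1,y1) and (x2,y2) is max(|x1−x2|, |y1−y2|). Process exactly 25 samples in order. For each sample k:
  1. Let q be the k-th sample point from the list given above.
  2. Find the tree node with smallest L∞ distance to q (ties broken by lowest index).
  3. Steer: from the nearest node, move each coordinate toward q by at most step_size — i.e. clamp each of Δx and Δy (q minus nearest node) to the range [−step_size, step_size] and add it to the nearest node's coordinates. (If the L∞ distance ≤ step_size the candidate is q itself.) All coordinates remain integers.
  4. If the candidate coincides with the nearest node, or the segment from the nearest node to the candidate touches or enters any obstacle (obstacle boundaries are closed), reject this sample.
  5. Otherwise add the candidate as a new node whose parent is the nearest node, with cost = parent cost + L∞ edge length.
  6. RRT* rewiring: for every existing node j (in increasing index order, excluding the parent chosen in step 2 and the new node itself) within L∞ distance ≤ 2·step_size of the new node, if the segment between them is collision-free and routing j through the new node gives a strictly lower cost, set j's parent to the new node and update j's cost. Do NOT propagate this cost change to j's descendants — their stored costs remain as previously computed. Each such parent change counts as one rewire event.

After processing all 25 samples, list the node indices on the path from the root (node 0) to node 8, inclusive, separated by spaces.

Path: 0 1 2 3 4 8

1. q=(1,2) nearest=0 d=1 new=(1,2) → add node 1 parent=0 cost=1
2. q=(14,27) nearest=1 d=25 new=(4,5) → add node 2 parent=1 cost=4
3. q=(8,28) nearest=2 d=23 new=(7,8) → add node 3 parent=2 cost=7
4. q=(17,11) nearest=3 d=10 new=(10,11) → add node 4 parent=3 cost=10
5. q=(19,13) nearest=4 d=9 new=(13,13) → add node 5 parent=4 cost=13
6. q=(4,26) nearest=5 d=13 new=(10,16) → add node 6 parent=5 cost=16
7. q=(4,1) nearest=0 d=2 new=(4,1) → add node 7 parent=0 cost=2
8. q=(27,19) nearest=5 d=14 new=(16,16) → blocked by [12,18]×[16,21], reject
9. q=(1,19) nearest=4 d=9 new=(7,14) → add node 8 parent=4 cost=13
10. q=(11,6) nearest=3 d=4 new=(10,6) → add node 9 parent=3 cost=10
11. q=(3,14) nearest=8 d=4 new=(4,14) → add node 10 parent=8 cost=16
12. q=(25,15) nearest=5 d=12 new=(16,15) → add node 11 parent=5 cost=16
13. q=(12,5) nearest=9 d=2 new=(12,5) → blocked by [11,15]×[4,8], reject
14. q=(24,26) nearest=11 d=11 new=(19,18) → blocked by [12,18]×[16,21], reject
15. q=(17,25) nearest=6 d=9 new=(13,19) → blocked by [12,18]×[16,21], reject
16. q=(27,22) nearest=11 d=11 new=(19,18) → blocked by [12,18]×[16,21], reject
17. q=(26,16) nearest=11 d=10 new=(19,16) → add node 12 parent=11 cost=19
18. q=(16,2) nearest=9 d=6 new=(13,3) → blocked by [11,15]×[4,8], reject
19. q=(12,26) nearest=6 d=10 new=(12,19) → blocked by [12,18]×[16,21], reject
20. q=(3,26) nearest=6 d=10 new=(7,19) → add node 13 parent=6 cost=19
21. q=(11,7) nearest=9 d=1 new=(11,7) → blocked by [11,15]×[4,8], reject
22. q=(5,28) nearest=13 d=9 new=(5,22) → add node 14 parent=13 cost=22
23. q=(5,6) nearest=2 d=1 new=(5,6) → add node 15 parent=2 cost=5
24. q=(9,6) nearest=9 d=1 new=(9,6) → add node 16 parent=9 cost=11
25. q=(9,21) nearest=13 d=2 new=(9,21) → add node 17 parent=13 cost=21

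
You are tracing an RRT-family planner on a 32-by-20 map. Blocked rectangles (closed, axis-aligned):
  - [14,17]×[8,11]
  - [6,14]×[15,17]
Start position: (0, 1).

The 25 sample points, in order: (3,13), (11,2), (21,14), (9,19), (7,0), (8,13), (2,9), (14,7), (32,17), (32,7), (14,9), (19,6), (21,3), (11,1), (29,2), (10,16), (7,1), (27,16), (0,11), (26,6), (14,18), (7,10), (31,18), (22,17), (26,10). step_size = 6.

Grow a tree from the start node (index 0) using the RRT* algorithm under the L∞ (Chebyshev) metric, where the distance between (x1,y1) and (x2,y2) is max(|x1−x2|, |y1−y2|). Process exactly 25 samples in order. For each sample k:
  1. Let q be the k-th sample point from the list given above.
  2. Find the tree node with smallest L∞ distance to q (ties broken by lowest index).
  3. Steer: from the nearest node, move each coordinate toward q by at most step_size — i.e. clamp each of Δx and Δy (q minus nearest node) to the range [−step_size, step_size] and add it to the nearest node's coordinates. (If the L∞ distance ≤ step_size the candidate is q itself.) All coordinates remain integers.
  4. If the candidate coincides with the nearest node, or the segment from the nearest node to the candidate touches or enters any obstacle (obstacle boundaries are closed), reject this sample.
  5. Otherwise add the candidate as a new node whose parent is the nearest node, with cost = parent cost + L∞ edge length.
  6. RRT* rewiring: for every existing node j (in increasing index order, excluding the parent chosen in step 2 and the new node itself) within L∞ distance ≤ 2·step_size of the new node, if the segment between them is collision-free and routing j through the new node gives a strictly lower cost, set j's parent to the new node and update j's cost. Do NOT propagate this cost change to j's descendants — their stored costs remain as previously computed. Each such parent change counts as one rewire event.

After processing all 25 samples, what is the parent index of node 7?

1. q=(3,13) nearest=0 d=12 new=(3,7) → add node 1 parent=0 cost=6
2. q=(11,2) nearest=1 d=8 new=(9,2) → add node 2 parent=1 cost=12
3. q=(21,14) nearest=2 d=12 new=(15,8) → blocked by [14,17]×[8,11], reject
4. q=(9,19) nearest=1 d=12 new=(9,13) → add node 3 parent=1 cost=12
5. q=(7,0) nearest=2 d=2 new=(7,0) → add node 4 parent=2 cost=14
6. q=(8,13) nearest=3 d=1 new=(8,13) → add node 5 parent=3 cost=13
7. q=(2,9) nearest=1 d=2 new=(2,9) → add node 6 parent=1 cost=8
8. q=(14,7) nearest=2 d=5 new=(14,7) → add node 7 parent=2 cost=17
9. q=(32,17) nearest=7 d=18 new=(20,13) → blocked by [14,17]×[8,11], reject
10. q=(32,7) nearest=7 d=18 new=(20,7) → add node 8 parent=7 cost=23
11. q=(14,9) nearest=7 d=2 new=(14,9) → blocked by [14,17]×[8,11], reject
12. q=(19,6) nearest=8 d=1 new=(19,6) → add node 9 parent=8 cost=24
13. q=(21,3) nearest=9 d=3 new=(21,3) → add node 10 parent=9 cost=27
14. q=(11,1) nearest=2 d=2 new=(11,1) → add node 11 parent=2 cost=14; rewire 9→11 (22<24); rewire 10→11 (24<27)
15. q=(29,2) nearest=10 d=8 new=(27,2) → add node 12 parent=10 cost=30
16. q=(10,16) nearest=3 d=3 new=(10,16) → blocked by [6,14]×[15,17], reject
17. q=(7,1) nearest=4 d=1 new=(7,1) → add node 13 parent=4 cost=15
18. q=(27,16) nearest=8 d=9 new=(26,13) → add node 14 parent=8 cost=29
19. q=(0,11) nearest=6 d=2 new=(0,11) → add node 15 parent=6 cost=10
20. q=(26,6) nearest=12 d=4 new=(26,6) → add node 16 parent=12 cost=34
21. q=(14,18) nearest=3 d=5 new=(14,18) → blocked by [6,14]×[15,17], reject
22. q=(7,10) nearest=3 d=3 new=(7,10) → add node 17 parent=3 cost=15
23. q=(31,18) nearest=14 d=5 new=(31,18) → add node 18 parent=14 cost=34
24. q=(22,17) nearest=14 d=4 new=(22,17) → add node 19 parent=14 cost=33
25. q=(26,10) nearest=14 d=3 new=(26,10) → add node 20 parent=14 cost=32

Parent of node 7: 2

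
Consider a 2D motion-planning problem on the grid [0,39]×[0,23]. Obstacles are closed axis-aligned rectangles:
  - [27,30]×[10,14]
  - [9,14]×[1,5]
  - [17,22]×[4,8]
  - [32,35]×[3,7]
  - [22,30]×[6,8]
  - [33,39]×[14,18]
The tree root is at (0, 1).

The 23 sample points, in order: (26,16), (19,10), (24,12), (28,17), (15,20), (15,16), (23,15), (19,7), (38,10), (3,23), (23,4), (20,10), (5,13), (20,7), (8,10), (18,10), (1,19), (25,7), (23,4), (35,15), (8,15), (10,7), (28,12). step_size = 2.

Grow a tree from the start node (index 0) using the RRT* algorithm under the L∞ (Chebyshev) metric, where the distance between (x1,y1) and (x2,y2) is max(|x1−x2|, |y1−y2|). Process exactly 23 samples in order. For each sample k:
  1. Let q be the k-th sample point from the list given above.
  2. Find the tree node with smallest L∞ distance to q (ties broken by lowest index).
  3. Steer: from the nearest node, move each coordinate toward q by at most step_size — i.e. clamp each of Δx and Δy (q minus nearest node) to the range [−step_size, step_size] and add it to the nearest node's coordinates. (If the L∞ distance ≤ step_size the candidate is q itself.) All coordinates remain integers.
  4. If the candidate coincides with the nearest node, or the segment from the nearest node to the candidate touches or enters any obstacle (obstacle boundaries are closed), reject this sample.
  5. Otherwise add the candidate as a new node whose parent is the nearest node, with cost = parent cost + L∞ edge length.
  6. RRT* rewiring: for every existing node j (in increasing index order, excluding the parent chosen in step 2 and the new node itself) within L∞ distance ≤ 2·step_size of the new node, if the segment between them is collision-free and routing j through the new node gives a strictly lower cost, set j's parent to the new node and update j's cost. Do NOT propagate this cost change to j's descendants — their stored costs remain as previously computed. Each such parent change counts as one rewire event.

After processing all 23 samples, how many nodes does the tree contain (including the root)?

Node count: 22

1. q=(26,16) nearest=0 d=26 new=(2,3) → add node 1 parent=0 cost=2
2. q=(19,10) nearest=1 d=17 new=(4,5) → add node 2 parent=1 cost=4
3. q=(24,12) nearest=2 d=20 new=(6,7) → add node 3 parent=2 cost=6
4. q=(28,17) nearest=3 d=22 new=(8,9) → add node 4 parent=3 cost=8
5. q=(15,20) nearest=4 d=11 new=(10,11) → add node 5 parent=4 cost=10
6. q=(15,16) nearest=5 d=5 new=(12,13) → add node 6 parent=5 cost=12
7. q=(23,15) nearest=6 d=11 new=(14,15) → add node 7 parent=6 cost=14
8. q=(19,7) nearest=6 d=7 new=(14,11) → add node 8 parent=6 cost=14
9. q=(38,10) nearest=7 d=24 new=(16,13) → add node 9 parent=7 cost=16
10. q=(3,23) nearest=6 d=10 new=(10,15) → add node 10 parent=6 cost=14
11. q=(23,4) nearest=8 d=9 new=(16,9) → add node 11 parent=8 cost=16
12. q=(20,10) nearest=9 d=4 new=(18,11) → add node 12 parent=9 cost=18
13. q=(5,13) nearest=4 d=4 new=(6,11) → add node 13 parent=4 cost=10
14. q=(20,7) nearest=11 d=4 new=(18,7) → blocked by [17,22]×[4,8], reject
15. q=(8,10) nearest=4 d=1 new=(8,10) → add node 14 parent=4 cost=9
16. q=(18,10) nearest=12 d=1 new=(18,10) → add node 15 parent=12 cost=19
17. q=(1,19) nearest=13 d=8 new=(4,13) → add node 16 parent=13 cost=12
18. q=(25,7) nearest=12 d=7 new=(20,9) → add node 17 parent=12 cost=20
19. q=(23,4) nearest=17 d=5 new=(22,7) → blocked by [17,22]×[4,8], reject
20. q=(35,15) nearest=17 d=15 new=(22,11) → add node 18 parent=17 cost=22
21. q=(8,15) nearest=10 d=2 new=(8,15) → add node 19 parent=10 cost=16
22. q=(10,7) nearest=4 d=2 new=(10,7) → add node 20 parent=4 cost=10
23. q=(28,12) nearest=18 d=6 new=(24,12) → add node 21 parent=18 cost=24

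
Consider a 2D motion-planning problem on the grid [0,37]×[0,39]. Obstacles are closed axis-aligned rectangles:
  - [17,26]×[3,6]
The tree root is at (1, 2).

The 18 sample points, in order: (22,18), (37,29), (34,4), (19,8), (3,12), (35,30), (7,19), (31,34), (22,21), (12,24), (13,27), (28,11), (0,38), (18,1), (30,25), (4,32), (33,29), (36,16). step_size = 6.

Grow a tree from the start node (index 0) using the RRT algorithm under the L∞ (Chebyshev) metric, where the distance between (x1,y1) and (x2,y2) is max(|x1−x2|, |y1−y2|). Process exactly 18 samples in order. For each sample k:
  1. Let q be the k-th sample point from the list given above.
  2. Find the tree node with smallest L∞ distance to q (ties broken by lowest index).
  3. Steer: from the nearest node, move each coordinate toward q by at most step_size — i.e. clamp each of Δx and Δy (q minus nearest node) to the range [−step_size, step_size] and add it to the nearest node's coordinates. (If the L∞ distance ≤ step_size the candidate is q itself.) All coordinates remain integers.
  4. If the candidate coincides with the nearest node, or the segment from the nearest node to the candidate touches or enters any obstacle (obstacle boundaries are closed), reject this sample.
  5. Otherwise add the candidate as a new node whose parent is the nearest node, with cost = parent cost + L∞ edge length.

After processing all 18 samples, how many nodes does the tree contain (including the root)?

Node count: 17

1. q=(22,18) nearest=0 d=21 new=(7,8) → add node 1 parent=0 cost=6
2. q=(37,29) nearest=1 d=30 new=(13,14) → add node 2 parent=1 cost=12
3. q=(34,4) nearest=2 d=21 new=(19,8) → add node 3 parent=2 cost=18
4. q=(19,8) nearest=3 d=0 → coincident, reject
5. q=(3,12) nearest=1 d=4 new=(3,12) → add node 4 parent=1 cost=10
6. q=(35,30) nearest=2 d=22 new=(19,20) → add node 5 parent=2 cost=18
7. q=(7,19) nearest=2 d=6 new=(7,19) → add node 6 parent=2 cost=18
8. q=(31,34) nearest=5 d=14 new=(25,26) → add node 7 parent=5 cost=24
9. q=(22,21) nearest=5 d=3 new=(22,21) → add node 8 parent=5 cost=21
10. q=(12,24) nearest=6 d=5 new=(12,24) → add node 9 parent=6 cost=23
11. q=(13,27) nearest=9 d=3 new=(13,27) → add node 10 parent=9 cost=26
12. q=(28,11) nearest=3 d=9 new=(25,11) → add node 11 parent=3 cost=24
13. q=(0,38) nearest=10 d=13 new=(7,33) → add node 12 parent=10 cost=32
14. q=(18,1) nearest=3 d=7 new=(18,2) → blocked by [17,26]×[3,6], reject
15. q=(30,25) nearest=7 d=5 new=(30,25) → add node 13 parent=7 cost=29
16. q=(4,32) nearest=12 d=3 new=(4,32) → add node 14 parent=12 cost=35
17. q=(33,29) nearest=13 d=4 new=(33,29) → add node 15 parent=13 cost=33
18. q=(36,16) nearest=13 d=9 new=(36,19) → add node 16 parent=13 cost=35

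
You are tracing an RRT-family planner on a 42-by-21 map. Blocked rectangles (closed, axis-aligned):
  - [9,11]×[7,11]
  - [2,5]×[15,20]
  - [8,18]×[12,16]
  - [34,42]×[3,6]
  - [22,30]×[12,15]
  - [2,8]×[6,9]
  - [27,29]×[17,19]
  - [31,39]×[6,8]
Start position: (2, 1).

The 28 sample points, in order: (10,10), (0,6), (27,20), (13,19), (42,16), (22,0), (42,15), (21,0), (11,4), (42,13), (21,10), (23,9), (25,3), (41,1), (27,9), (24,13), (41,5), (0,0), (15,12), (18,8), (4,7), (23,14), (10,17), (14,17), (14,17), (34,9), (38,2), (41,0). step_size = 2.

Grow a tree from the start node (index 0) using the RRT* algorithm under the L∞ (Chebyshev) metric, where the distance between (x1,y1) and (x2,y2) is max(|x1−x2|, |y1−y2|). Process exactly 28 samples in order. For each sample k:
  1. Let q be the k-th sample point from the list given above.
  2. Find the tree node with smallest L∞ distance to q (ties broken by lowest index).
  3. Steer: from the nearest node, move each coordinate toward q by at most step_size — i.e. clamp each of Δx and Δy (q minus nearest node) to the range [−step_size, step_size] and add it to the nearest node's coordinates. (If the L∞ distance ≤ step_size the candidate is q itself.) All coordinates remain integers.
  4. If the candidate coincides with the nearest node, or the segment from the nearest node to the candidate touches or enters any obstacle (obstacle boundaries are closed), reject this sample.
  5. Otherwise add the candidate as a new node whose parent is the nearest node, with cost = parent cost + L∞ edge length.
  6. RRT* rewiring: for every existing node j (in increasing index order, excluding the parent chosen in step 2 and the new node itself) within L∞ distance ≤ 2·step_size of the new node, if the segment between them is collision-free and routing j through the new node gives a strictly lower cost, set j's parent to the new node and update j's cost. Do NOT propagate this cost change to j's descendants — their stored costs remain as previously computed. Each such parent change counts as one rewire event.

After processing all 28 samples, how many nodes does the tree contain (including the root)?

Node count: 22

1. q=(10,10) nearest=0 d=9 new=(4,3) → add node 1 parent=0 cost=2
2. q=(0,6) nearest=1 d=4 new=(2,5) → add node 2 parent=1 cost=4
3. q=(27,20) nearest=1 d=23 new=(6,5) → add node 3 parent=1 cost=4
4. q=(13,19) nearest=2 d=14 new=(4,7) → blocked by [2,8]×[6,9], reject
5. q=(42,16) nearest=3 d=36 new=(8,7) → blocked by [2,8]×[6,9], reject
6. q=(22,0) nearest=3 d=16 new=(8,3) → add node 4 parent=3 cost=6
7. q=(42,15) nearest=4 d=34 new=(10,5) → add node 5 parent=4 cost=8
8. q=(21,0) nearest=5 d=11 new=(12,3) → add node 6 parent=5 cost=10
9. q=(11,4) nearest=5 d=1 new=(11,4) → add node 7 parent=5 cost=9
10. q=(42,13) nearest=6 d=30 new=(14,5) → add node 8 parent=6 cost=12
11. q=(21,10) nearest=8 d=7 new=(16,7) → add node 9 parent=8 cost=14
12. q=(23,9) nearest=9 d=7 new=(18,9) → add node 10 parent=9 cost=16
13. q=(25,3) nearest=10 d=7 new=(20,7) → add node 11 parent=10 cost=18
14. q=(41,1) nearest=11 d=21 new=(22,5) → add node 12 parent=11 cost=20
15. q=(27,9) nearest=12 d=5 new=(24,7) → add node 13 parent=12 cost=22
16. q=(24,13) nearest=10 d=6 new=(20,11) → add node 14 parent=10 cost=18
17. q=(41,5) nearest=13 d=17 new=(26,5) → add node 15 parent=13 cost=24
18. q=(0,0) nearest=0 d=2 new=(0,0) → add node 16 parent=0 cost=2
19. q=(15,12) nearest=10 d=3 new=(16,11) → add node 17 parent=10 cost=18
20. q=(18,8) nearest=10 d=1 new=(18,8) → add node 18 parent=10 cost=17
21. q=(4,7) nearest=2 d=2 new=(4,7) → blocked by [2,8]×[6,9], reject
22. q=(23,14) nearest=14 d=3 new=(22,13) → blocked by [22,30]×[12,15], reject
23. q=(10,17) nearest=17 d=6 new=(14,13) → blocked by [8,18]×[12,16], reject
24. q=(14,17) nearest=14 d=6 new=(18,13) → blocked by [8,18]×[12,16], reject
25. q=(14,17) nearest=14 d=6 new=(18,13) → blocked by [8,18]×[12,16], reject
26. q=(34,9) nearest=15 d=8 new=(28,7) → add node 19 parent=15 cost=26
27. q=(38,2) nearest=19 d=10 new=(30,5) → add node 20 parent=19 cost=28
28. q=(41,0) nearest=20 d=11 new=(32,3) → add node 21 parent=20 cost=30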